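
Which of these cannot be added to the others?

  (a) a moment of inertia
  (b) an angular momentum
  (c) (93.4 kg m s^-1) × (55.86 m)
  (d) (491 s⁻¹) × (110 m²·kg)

In SI base units:
  (a) [moment of inertia] = kg·m²
  (b) [angular momentum] = kg·m²·s⁻¹
  (c) [kg·m·s⁻¹] · [m] = kg·m²·s⁻¹
  (d) [s⁻¹] · [kg·m²] = kg·m²·s⁻¹
All reduce to kg·m²·s⁻¹ except (a), which is kg·m².

(a)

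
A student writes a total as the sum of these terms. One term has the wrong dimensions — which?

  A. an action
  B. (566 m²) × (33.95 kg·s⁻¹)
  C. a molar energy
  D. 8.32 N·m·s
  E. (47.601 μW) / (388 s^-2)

Dimensions:
  A. [action] = kg·m²·s⁻¹
  B. [m²] · [kg·s⁻¹] = kg·m²·s⁻¹
  C. [molar energy] = kg·m²·s⁻²·mol⁻¹
  D. N·m·s = kg·m·s⁻²·m·s = kg·m²·s⁻¹
  E. [kg·m²·s⁻³] / [s⁻²] = kg·m²·s⁻¹
All reduce to kg·m²·s⁻¹ except C., which is kg·m²·s⁻²·mol⁻¹.

C.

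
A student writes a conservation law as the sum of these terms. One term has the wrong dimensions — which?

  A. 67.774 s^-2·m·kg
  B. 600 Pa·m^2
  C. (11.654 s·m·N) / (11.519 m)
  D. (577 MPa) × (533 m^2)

C.

In SI base units:
  A. kg·m·s⁻²
  B. Pa·m² = N·m⁻²·m² = kg·m·s⁻²
  C. [kg·m²·s⁻¹] / [m] = kg·m·s⁻¹
  D. [kg·m⁻¹·s⁻²] · [m²] = kg·m·s⁻²
All reduce to kg·m·s⁻² except C., which is kg·m·s⁻¹.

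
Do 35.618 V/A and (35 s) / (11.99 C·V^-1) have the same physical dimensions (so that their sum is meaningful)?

Yes

Dimensions:
  35.618 V/A:  V·A⁻¹ = J·C⁻¹·A⁻¹ = kg·m²·s⁻³·A⁻²
  (35 s) / (11.99 C·V^-1):  [s] / [kg⁻¹·m⁻²·s⁴·A²] = kg·m²·s⁻³·A⁻²
Both are kg·m²·s⁻³·A⁻², so they have the same dimensions and can be added.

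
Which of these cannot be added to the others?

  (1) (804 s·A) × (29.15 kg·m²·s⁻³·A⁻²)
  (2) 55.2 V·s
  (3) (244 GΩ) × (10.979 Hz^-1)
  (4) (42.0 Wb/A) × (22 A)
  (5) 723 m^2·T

In SI base units:
  (1) [s·A] · [kg·m²·s⁻³·A⁻²] = kg·m²·s⁻²·A⁻¹
  (2) V·s = J·C⁻¹·s = kg·m²·s⁻²·A⁻¹
  (3) [kg·m²·s⁻³·A⁻²] · [s] = kg·m²·s⁻²·A⁻²
  (4) [kg·m²·s⁻²·A⁻²] · [A] = kg·m²·s⁻²·A⁻¹
  (5) T·m² = Wb·m⁻²·m² = kg·m²·s⁻²·A⁻¹
All reduce to kg·m²·s⁻²·A⁻¹ except (3), which is kg·m²·s⁻²·A⁻².

(3)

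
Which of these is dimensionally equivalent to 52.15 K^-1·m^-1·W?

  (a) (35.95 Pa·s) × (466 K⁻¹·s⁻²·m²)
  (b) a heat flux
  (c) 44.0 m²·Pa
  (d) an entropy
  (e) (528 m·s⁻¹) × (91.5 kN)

Reference: W·m⁻¹·K⁻¹ = J·s⁻¹·m⁻¹·K⁻¹ = kg·m·s⁻³·K⁻¹.
Each option:
  (a) [kg·m⁻¹·s⁻¹] · [m²·s⁻²·K⁻¹] = kg·m·s⁻³·K⁻¹  ← same
  (b) [heat flux] = kg·s⁻³
  (c) Pa·m² = N·m⁻²·m² = kg·m·s⁻²
  (d) [entropy] = kg·m²·s⁻²·K⁻¹
  (e) [m·s⁻¹] · [kg·m·s⁻²] = kg·m²·s⁻³
Only (a) matches kg·m·s⁻³·K⁻¹.

(a)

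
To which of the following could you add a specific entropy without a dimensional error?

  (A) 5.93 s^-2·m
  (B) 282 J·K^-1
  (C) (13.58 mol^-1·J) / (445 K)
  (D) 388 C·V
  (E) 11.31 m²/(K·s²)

Reference: [specific entropy] = m²·s⁻²·K⁻¹.
Each option:
  (A) m·s⁻²
  (B) J·K⁻¹ = N·m·K⁻¹ = kg·m²·s⁻²·K⁻¹
  (C) [kg·m²·s⁻²·mol⁻¹] / [K] = kg·m²·s⁻²·K⁻¹·mol⁻¹
  (D) C·V = s·A·J·C⁻¹ = kg·m²·s⁻²
  (E) m²·s⁻²·K⁻¹  ← same
Only (E) matches m²·s⁻²·K⁻¹.

(E)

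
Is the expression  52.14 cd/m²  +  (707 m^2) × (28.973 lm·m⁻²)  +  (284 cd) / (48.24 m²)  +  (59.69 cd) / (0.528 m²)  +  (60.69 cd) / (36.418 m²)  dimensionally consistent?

No

Expand each in SI base units:
  52.14 cd/m²:  cd·m⁻² = m⁻²·cd
  (707 m^2) × (28.973 lm·m⁻²):  [m²] · [m⁻²·cd] = cd
  (284 cd) / (48.24 m²):  [cd] / [m²] = m⁻²·cd
  (59.69 cd) / (0.528 m²):  [cd] / [m²] = m⁻²·cd
  (60.69 cd) / (36.418 m²):  [cd] / [m²] = m⁻²·cd
The terms do not share a single dimension (cd vs m⁻²·cd).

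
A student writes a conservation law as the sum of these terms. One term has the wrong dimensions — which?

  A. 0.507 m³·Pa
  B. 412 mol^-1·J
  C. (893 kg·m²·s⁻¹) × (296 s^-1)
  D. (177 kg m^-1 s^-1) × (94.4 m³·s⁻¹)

Work out the base dimensions of each:
  A. Pa·m³ = N·m⁻²·m³ = kg·m²·s⁻²
  B. J·mol⁻¹ = N·m·mol⁻¹ = kg·m²·s⁻²·mol⁻¹
  C. [kg·m²·s⁻¹] · [s⁻¹] = kg·m²·s⁻²
  D. [kg·m⁻¹·s⁻¹] · [m³·s⁻¹] = kg·m²·s⁻²
All reduce to kg·m²·s⁻² except B., which is kg·m²·s⁻²·mol⁻¹.

B.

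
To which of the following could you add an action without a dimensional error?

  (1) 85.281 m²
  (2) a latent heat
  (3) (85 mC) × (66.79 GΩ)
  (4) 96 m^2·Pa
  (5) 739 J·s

Reference: [action] = kg·m²·s⁻¹.
Each option:
  (1) m²
  (2) [latent heat] = m²·s⁻²
  (3) [s·A] · [kg·m²·s⁻³·A⁻²] = kg·m²·s⁻²·A⁻¹
  (4) Pa·m² = N·m⁻²·m² = kg·m·s⁻²
  (5) J·s = N·m·s = kg·m²·s⁻¹  ← same
Only (5) matches kg·m²·s⁻¹.

(5)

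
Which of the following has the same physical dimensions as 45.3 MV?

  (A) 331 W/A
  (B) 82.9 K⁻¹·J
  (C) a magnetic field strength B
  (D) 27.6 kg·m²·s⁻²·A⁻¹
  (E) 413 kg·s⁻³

Reference: V = J·C⁻¹ = kg·m²·s⁻³·A⁻¹.
Each option:
  (A) W·A⁻¹ = J·s⁻¹·A⁻¹ = kg·m²·s⁻³·A⁻¹  ← same
  (B) J·K⁻¹ = N·m·K⁻¹ = kg·m²·s⁻²·K⁻¹
  (C) [magnetic field strength B] = kg·s⁻²·A⁻¹
  (D) kg·m²·s⁻²·A⁻¹
  (E) kg·s⁻³
Only (A) matches kg·m²·s⁻³·A⁻¹.

(A)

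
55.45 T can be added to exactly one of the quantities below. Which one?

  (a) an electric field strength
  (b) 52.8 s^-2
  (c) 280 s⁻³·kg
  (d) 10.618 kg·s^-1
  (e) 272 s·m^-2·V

Reference: T = Wb·m⁻² = kg·s⁻²·A⁻¹.
Each option:
  (a) [electric field strength] = kg·m·s⁻³·A⁻¹
  (b) s⁻²
  (c) kg·s⁻³
  (d) kg·s⁻¹
  (e) V·s·m⁻² = J·C⁻¹·s·m⁻² = kg·s⁻²·A⁻¹  ← same
Only (e) matches kg·s⁻²·A⁻¹.

(e)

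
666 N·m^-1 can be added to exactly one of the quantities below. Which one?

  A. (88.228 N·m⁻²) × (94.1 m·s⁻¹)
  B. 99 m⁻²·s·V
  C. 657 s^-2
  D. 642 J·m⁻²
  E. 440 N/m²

D.

Reference: N·m⁻¹ = kg·m·s⁻²·m⁻¹ = kg·s⁻².
Each option:
  A. [kg·m⁻¹·s⁻²] · [m·s⁻¹] = kg·s⁻³
  B. V·s·m⁻² = J·C⁻¹·s·m⁻² = kg·s⁻²·A⁻¹
  C. s⁻²
  D. J·m⁻² = N·m·m⁻² = kg·s⁻²  ← same
  E. N·m⁻² = kg·m·s⁻²·m⁻² = kg·m⁻¹·s⁻²
Only D. matches kg·s⁻².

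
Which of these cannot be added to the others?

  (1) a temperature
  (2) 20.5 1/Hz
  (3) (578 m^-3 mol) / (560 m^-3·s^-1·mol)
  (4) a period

(1)

Expand each in SI base units:
  (1) [temperature] = K
  (2) Hz⁻¹ = (s⁻¹)⁻¹ = s
  (3) [m⁻³·mol] / [m⁻³·s⁻¹·mol] = s
  (4) [period] = s
All reduce to s except (1), which is K.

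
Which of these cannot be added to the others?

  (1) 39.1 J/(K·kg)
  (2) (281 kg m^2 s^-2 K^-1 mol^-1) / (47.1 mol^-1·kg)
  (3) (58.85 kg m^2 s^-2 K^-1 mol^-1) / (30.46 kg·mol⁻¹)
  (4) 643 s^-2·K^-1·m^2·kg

Expand each in SI base units:
  (1) J·kg⁻¹·K⁻¹ = N·m·kg⁻¹·K⁻¹ = m²·s⁻²·K⁻¹
  (2) [kg·m²·s⁻²·K⁻¹·mol⁻¹] / [kg·mol⁻¹] = m²·s⁻²·K⁻¹
  (3) [kg·m²·s⁻²·K⁻¹·mol⁻¹] / [kg·mol⁻¹] = m²·s⁻²·K⁻¹
  (4) kg·m²·s⁻²·K⁻¹
All reduce to m²·s⁻²·K⁻¹ except (4), which is kg·m²·s⁻²·K⁻¹.

(4)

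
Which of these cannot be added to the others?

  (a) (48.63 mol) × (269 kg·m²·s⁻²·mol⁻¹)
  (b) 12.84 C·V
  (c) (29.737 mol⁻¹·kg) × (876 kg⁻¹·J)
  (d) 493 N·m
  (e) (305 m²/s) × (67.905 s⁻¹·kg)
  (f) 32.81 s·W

In SI base units:
  (a) [mol] · [kg·m²·s⁻²·mol⁻¹] = kg·m²·s⁻²
  (b) C·V = s·A·J·C⁻¹ = kg·m²·s⁻²
  (c) [kg·mol⁻¹] · [m²·s⁻²] = kg·m²·s⁻²·mol⁻¹
  (d) N·m = kg·m·s⁻²·m = kg·m²·s⁻²
  (e) [m²·s⁻¹] · [kg·s⁻¹] = kg·m²·s⁻²
  (f) W·s = J·s⁻¹·s = kg·m²·s⁻²
All reduce to kg·m²·s⁻² except (c), which is kg·m²·s⁻²·mol⁻¹.

(c)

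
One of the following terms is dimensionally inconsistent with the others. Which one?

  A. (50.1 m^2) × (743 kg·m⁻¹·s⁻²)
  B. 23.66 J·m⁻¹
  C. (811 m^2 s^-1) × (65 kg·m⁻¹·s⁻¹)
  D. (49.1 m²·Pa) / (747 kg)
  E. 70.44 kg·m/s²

Reduce each to base SI dimensions:
  A. [m²] · [kg·m⁻¹·s⁻²] = kg·m·s⁻²
  B. J·m⁻¹ = N·m·m⁻¹ = kg·m·s⁻²
  C. [m²·s⁻¹] · [kg·m⁻¹·s⁻¹] = kg·m·s⁻²
  D. [kg·m·s⁻²] / [kg] = m·s⁻²
  E. kg·m·s⁻²
All reduce to kg·m·s⁻² except D., which is m·s⁻².

D.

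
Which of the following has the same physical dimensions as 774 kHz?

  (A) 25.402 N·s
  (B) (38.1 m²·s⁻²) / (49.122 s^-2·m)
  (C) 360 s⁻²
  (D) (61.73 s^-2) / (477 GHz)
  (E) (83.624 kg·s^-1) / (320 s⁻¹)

Reference: Hz = s⁻¹.
Each option:
  (A) N·s = kg·m·s⁻²·s = kg·m·s⁻¹
  (B) [m²·s⁻²] / [m·s⁻²] = m
  (C) s⁻²
  (D) [s⁻²] / [s⁻¹] = s⁻¹  ← same
  (E) [kg·s⁻¹] / [s⁻¹] = kg
Only (D) matches s⁻¹.

(D)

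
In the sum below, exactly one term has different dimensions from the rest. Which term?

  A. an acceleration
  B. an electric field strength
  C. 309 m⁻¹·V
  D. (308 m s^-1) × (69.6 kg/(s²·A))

Expand each in SI base units:
  A. [acceleration] = m·s⁻²
  B. [electric field strength] = kg·m·s⁻³·A⁻¹
  C. V·m⁻¹ = J·C⁻¹·m⁻¹ = kg·m·s⁻³·A⁻¹
  D. [m·s⁻¹] · [kg·s⁻²·A⁻¹] = kg·m·s⁻³·A⁻¹
All reduce to kg·m·s⁻³·A⁻¹ except A., which is m·s⁻².

A.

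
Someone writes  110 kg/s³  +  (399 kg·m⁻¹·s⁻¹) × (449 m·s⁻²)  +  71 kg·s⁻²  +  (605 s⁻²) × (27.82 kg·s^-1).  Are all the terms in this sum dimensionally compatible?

No

Dimensions:
  110 kg/s³:  kg·s⁻³
  (399 kg·m⁻¹·s⁻¹) × (449 m·s⁻²):  [kg·m⁻¹·s⁻¹] · [m·s⁻²] = kg·s⁻³
  71 kg·s⁻²:  kg·s⁻²
  (605 s⁻²) × (27.82 kg·s^-1):  [s⁻²] · [kg·s⁻¹] = kg·s⁻³
The terms do not share a single dimension (kg·s⁻² vs kg·s⁻³).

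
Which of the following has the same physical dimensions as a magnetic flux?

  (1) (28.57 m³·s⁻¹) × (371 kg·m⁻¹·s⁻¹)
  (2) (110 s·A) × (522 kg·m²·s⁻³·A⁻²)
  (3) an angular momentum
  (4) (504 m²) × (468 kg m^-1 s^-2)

Reference: [magnetic flux] = kg·m²·s⁻²·A⁻¹.
Each option:
  (1) [m³·s⁻¹] · [kg·m⁻¹·s⁻¹] = kg·m²·s⁻²
  (2) [s·A] · [kg·m²·s⁻³·A⁻²] = kg·m²·s⁻²·A⁻¹  ← same
  (3) [angular momentum] = kg·m²·s⁻¹
  (4) [m²] · [kg·m⁻¹·s⁻²] = kg·m·s⁻²
Only (2) matches kg·m²·s⁻²·A⁻¹.

(2)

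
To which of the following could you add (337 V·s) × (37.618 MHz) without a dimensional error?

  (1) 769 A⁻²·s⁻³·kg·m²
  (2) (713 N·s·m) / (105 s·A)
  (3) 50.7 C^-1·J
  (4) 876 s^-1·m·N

Reference: [kg·m²·s⁻²·A⁻¹] · [s⁻¹] = kg·m²·s⁻³·A⁻¹.
Each option:
  (1) kg·m²·s⁻³·A⁻²
  (2) [kg·m²·s⁻¹] / [s·A] = kg·m²·s⁻²·A⁻¹
  (3) J·C⁻¹ = N·m·(s·A)⁻¹ = kg·m²·s⁻³·A⁻¹  ← same
  (4) N·m·s⁻¹ = kg·m·s⁻²·m·s⁻¹ = kg·m²·s⁻³
Only (3) matches kg·m²·s⁻³·A⁻¹.

(3)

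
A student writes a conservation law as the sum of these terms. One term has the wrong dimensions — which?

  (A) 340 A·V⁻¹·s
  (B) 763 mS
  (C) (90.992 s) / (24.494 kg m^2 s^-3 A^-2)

(B)

Reduce each to base SI dimensions:
  (A) A·s·V⁻¹ = A·s·(J·C⁻¹)⁻¹ = kg⁻¹·m⁻²·s⁴·A²
  (B) S = Ω⁻¹ = kg⁻¹·m⁻²·s³·A²
  (C) [s] / [kg·m²·s⁻³·A⁻²] = kg⁻¹·m⁻²·s⁴·A²
All reduce to kg⁻¹·m⁻²·s⁴·A² except (B), which is kg⁻¹·m⁻²·s³·A².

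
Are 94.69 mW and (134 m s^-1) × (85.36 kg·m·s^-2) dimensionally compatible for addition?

In SI base units:
  94.69 mW:  W = J·s⁻¹ = kg·m²·s⁻³
  (134 m s^-1) × (85.36 kg·m·s^-2):  [m·s⁻¹] · [kg·m·s⁻²] = kg·m²·s⁻³
Both are kg·m²·s⁻³, so they have the same dimensions and can be added.

Yes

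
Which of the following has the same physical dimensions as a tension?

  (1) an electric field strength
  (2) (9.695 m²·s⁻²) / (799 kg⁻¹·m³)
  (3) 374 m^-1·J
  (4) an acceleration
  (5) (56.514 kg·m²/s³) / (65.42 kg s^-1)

(3)

Reference: [tension] = kg·m·s⁻².
Each option:
  (1) [electric field strength] = kg·m·s⁻³·A⁻¹
  (2) [m²·s⁻²] / [kg⁻¹·m³] = kg·m⁻¹·s⁻²
  (3) J·m⁻¹ = N·m·m⁻¹ = kg·m·s⁻²  ← same
  (4) [acceleration] = m·s⁻²
  (5) [kg·m²·s⁻³] / [kg·s⁻¹] = m²·s⁻²
Only (3) matches kg·m·s⁻².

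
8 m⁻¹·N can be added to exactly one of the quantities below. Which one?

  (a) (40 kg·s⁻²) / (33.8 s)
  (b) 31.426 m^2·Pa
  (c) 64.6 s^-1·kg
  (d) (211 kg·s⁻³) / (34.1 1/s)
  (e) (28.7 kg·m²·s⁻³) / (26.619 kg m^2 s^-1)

(d)

Reference: N·m⁻¹ = kg·m·s⁻²·m⁻¹ = kg·s⁻².
Each option:
  (a) [kg·s⁻²] / [s] = kg·s⁻³
  (b) Pa·m² = N·m⁻²·m² = kg·m·s⁻²
  (c) kg·s⁻¹
  (d) [kg·s⁻³] / [s⁻¹] = kg·s⁻²  ← same
  (e) [kg·m²·s⁻³] / [kg·m²·s⁻¹] = s⁻²
Only (d) matches kg·s⁻².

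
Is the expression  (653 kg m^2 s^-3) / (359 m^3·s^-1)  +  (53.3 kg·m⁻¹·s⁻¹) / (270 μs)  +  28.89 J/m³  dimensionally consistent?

Yes

In SI base units:
  (653 kg m^2 s^-3) / (359 m^3·s^-1):  [kg·m²·s⁻³] / [m³·s⁻¹] = kg·m⁻¹·s⁻²
  (53.3 kg·m⁻¹·s⁻¹) / (270 μs):  [kg·m⁻¹·s⁻¹] / [s] = kg·m⁻¹·s⁻²
  28.89 J/m³:  J·m⁻³ = N·m·m⁻³ = kg·m⁻¹·s⁻²
Every term reduces to kg·m⁻¹·s⁻².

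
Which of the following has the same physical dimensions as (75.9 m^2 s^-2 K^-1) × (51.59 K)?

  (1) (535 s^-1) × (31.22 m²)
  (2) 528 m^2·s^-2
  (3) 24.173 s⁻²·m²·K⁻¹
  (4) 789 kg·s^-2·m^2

(2)

Reference: [m²·s⁻²·K⁻¹] · [K] = m²·s⁻².
Each option:
  (1) [s⁻¹] · [m²] = m²·s⁻¹
  (2) m²·s⁻²  ← same
  (3) m²·s⁻²·K⁻¹
  (4) kg·m²·s⁻²
Only (2) matches m²·s⁻².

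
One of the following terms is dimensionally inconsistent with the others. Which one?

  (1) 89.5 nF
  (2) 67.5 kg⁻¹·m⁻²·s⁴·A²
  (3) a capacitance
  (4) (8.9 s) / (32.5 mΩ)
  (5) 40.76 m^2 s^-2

(5)

Dimensions:
  (1) F = C·V⁻¹ = kg⁻¹·m⁻²·s⁴·A²
  (2) kg⁻¹·m⁻²·s⁴·A²
  (3) [capacitance] = kg⁻¹·m⁻²·s⁴·A²
  (4) [s] / [kg·m²·s⁻³·A⁻²] = kg⁻¹·m⁻²·s⁴·A²
  (5) m²·s⁻²
All reduce to kg⁻¹·m⁻²·s⁴·A² except (5), which is m²·s⁻².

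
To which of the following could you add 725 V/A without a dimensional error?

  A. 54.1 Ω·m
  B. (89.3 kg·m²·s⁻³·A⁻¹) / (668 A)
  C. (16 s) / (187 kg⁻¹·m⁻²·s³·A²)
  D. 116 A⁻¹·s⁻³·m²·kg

B.

Reference: V·A⁻¹ = J·C⁻¹·A⁻¹ = kg·m²·s⁻³·A⁻².
Each option:
  A. Ω·m = V·A⁻¹·m = kg·m³·s⁻³·A⁻²
  B. [kg·m²·s⁻³·A⁻¹] / [A] = kg·m²·s⁻³·A⁻²  ← same
  C. [s] / [kg⁻¹·m⁻²·s³·A²] = kg·m²·s⁻²·A⁻²
  D. kg·m²·s⁻³·A⁻¹
Only B. matches kg·m²·s⁻³·A⁻².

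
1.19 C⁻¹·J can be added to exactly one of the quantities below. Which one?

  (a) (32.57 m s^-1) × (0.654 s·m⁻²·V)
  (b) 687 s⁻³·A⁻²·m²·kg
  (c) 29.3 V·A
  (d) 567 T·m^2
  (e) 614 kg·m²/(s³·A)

Reference: J·C⁻¹ = N·m·(s·A)⁻¹ = kg·m²·s⁻³·A⁻¹.
Each option:
  (a) [m·s⁻¹] · [kg·s⁻²·A⁻¹] = kg·m·s⁻³·A⁻¹
  (b) kg·m²·s⁻³·A⁻²
  (c) V·A = J·C⁻¹·A = kg·m²·s⁻³
  (d) T·m² = Wb·m⁻²·m² = kg·m²·s⁻²·A⁻¹
  (e) kg·m²·s⁻³·A⁻¹  ← same
Only (e) matches kg·m²·s⁻³·A⁻¹.

(e)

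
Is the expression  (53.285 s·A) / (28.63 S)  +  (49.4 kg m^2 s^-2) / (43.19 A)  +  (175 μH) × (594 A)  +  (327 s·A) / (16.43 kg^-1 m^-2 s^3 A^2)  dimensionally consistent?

Dimensions:
  (53.285 s·A) / (28.63 S):  [s·A] / [kg⁻¹·m⁻²·s³·A²] = kg·m²·s⁻²·A⁻¹
  (49.4 kg m^2 s^-2) / (43.19 A):  [kg·m²·s⁻²] / [A] = kg·m²·s⁻²·A⁻¹
  (175 μH) × (594 A):  [kg·m²·s⁻²·A⁻²] · [A] = kg·m²·s⁻²·A⁻¹
  (327 s·A) / (16.43 kg^-1 m^-2 s^3 A^2):  [s·A] / [kg⁻¹·m⁻²·s³·A²] = kg·m²·s⁻²·A⁻¹
Every term reduces to kg·m²·s⁻²·A⁻¹.

Yes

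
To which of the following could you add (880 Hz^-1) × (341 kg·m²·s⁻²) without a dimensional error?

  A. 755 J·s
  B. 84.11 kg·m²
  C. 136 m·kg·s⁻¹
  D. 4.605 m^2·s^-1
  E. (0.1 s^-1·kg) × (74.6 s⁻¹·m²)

Reference: [s] · [kg·m²·s⁻²] = kg·m²·s⁻¹.
Each option:
  A. J·s = N·m·s = kg·m²·s⁻¹  ← same
  B. kg·m²
  C. kg·m·s⁻¹
  D. m²·s⁻¹
  E. [kg·s⁻¹] · [m²·s⁻¹] = kg·m²·s⁻²
Only A. matches kg·m²·s⁻¹.

A.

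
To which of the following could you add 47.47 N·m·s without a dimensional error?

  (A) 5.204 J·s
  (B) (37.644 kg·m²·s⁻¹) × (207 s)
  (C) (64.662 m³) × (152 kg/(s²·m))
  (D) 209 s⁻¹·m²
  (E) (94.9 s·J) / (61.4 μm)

(A)

Reference: N·m·s = kg·m·s⁻²·m·s = kg·m²·s⁻¹.
Each option:
  (A) J·s = N·m·s = kg·m²·s⁻¹  ← same
  (B) [kg·m²·s⁻¹] · [s] = kg·m²
  (C) [m³] · [kg·m⁻¹·s⁻²] = kg·m²·s⁻²
  (D) m²·s⁻¹
  (E) [kg·m²·s⁻¹] / [m] = kg·m·s⁻¹
Only (A) matches kg·m²·s⁻¹.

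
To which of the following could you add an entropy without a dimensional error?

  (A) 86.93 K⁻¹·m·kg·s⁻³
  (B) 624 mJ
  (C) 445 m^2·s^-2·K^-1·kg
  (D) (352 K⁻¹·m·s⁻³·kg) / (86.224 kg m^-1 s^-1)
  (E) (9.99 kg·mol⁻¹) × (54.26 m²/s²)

(C)

Reference: [entropy] = kg·m²·s⁻²·K⁻¹.
Each option:
  (A) kg·m·s⁻³·K⁻¹
  (B) J = N·m = kg·m²·s⁻²
  (C) kg·m²·s⁻²·K⁻¹  ← same
  (D) [kg·m·s⁻³·K⁻¹] / [kg·m⁻¹·s⁻¹] = m²·s⁻²·K⁻¹
  (E) [kg·mol⁻¹] · [m²·s⁻²] = kg·m²·s⁻²·mol⁻¹
Only (C) matches kg·m²·s⁻²·K⁻¹.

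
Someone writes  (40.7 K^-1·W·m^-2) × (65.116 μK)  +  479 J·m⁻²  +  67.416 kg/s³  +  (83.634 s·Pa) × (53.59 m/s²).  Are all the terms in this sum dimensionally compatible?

No

In SI base units:
  (40.7 K^-1·W·m^-2) × (65.116 μK):  [kg·s⁻³·K⁻¹] · [K] = kg·s⁻³
  479 J·m⁻²:  J·m⁻² = N·m·m⁻² = kg·s⁻²
  67.416 kg/s³:  kg·s⁻³
  (83.634 s·Pa) × (53.59 m/s²):  [kg·m⁻¹·s⁻¹] · [m·s⁻²] = kg·s⁻³
The terms do not share a single dimension (kg·s⁻² vs kg·s⁻³).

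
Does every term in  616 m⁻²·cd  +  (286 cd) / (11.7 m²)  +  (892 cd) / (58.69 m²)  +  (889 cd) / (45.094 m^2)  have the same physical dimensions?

Dimensions:
  616 m⁻²·cd:  cd·m⁻² = m⁻²·cd
  (286 cd) / (11.7 m²):  [cd] / [m²] = m⁻²·cd
  (892 cd) / (58.69 m²):  [cd] / [m²] = m⁻²·cd
  (889 cd) / (45.094 m^2):  [cd] / [m²] = m⁻²·cd
Every term reduces to m⁻²·cd.

Yes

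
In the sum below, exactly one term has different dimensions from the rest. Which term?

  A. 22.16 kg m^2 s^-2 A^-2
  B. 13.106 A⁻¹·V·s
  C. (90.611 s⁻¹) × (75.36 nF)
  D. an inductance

C.

Reduce each to base SI dimensions:
  A. kg·m²·s⁻²·A⁻²
  B. V·s·A⁻¹ = J·C⁻¹·s·A⁻¹ = kg·m²·s⁻²·A⁻²
  C. [s⁻¹] · [kg⁻¹·m⁻²·s⁴·A²] = kg⁻¹·m⁻²·s³·A²
  D. [inductance] = kg·m²·s⁻²·A⁻²
All reduce to kg·m²·s⁻²·A⁻² except C., which is kg⁻¹·m⁻²·s³·A².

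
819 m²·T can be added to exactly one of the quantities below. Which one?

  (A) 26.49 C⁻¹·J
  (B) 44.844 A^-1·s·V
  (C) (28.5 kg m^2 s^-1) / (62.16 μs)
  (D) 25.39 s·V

(D)

Reference: T·m² = Wb·m⁻²·m² = kg·m²·s⁻²·A⁻¹.
Each option:
  (A) J·C⁻¹ = N·m·(s·A)⁻¹ = kg·m²·s⁻³·A⁻¹
  (B) V·s·A⁻¹ = J·C⁻¹·s·A⁻¹ = kg·m²·s⁻²·A⁻²
  (C) [kg·m²·s⁻¹] / [s] = kg·m²·s⁻²
  (D) V·s = J·C⁻¹·s = kg·m²·s⁻²·A⁻¹  ← same
Only (D) matches kg·m²·s⁻²·A⁻¹.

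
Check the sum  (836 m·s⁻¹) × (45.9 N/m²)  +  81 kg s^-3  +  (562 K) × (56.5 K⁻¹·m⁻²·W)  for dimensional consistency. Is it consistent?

Yes

Expand each in SI base units:
  (836 m·s⁻¹) × (45.9 N/m²):  [m·s⁻¹] · [kg·m⁻¹·s⁻²] = kg·s⁻³
  81 kg s^-3:  kg·s⁻³
  (562 K) × (56.5 K⁻¹·m⁻²·W):  [K] · [kg·s⁻³·K⁻¹] = kg·s⁻³
Every term reduces to kg·s⁻³.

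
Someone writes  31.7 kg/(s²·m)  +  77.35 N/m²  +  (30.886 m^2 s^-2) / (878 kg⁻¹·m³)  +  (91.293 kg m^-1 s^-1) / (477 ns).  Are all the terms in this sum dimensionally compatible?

Yes

Dimensions:
  31.7 kg/(s²·m):  kg·m⁻¹·s⁻²
  77.35 N/m²:  N·m⁻² = kg·m·s⁻²·m⁻² = kg·m⁻¹·s⁻²
  (30.886 m^2 s^-2) / (878 kg⁻¹·m³):  [m²·s⁻²] / [kg⁻¹·m³] = kg·m⁻¹·s⁻²
  (91.293 kg m^-1 s^-1) / (477 ns):  [kg·m⁻¹·s⁻¹] / [s] = kg·m⁻¹·s⁻²
Every term reduces to kg·m⁻¹·s⁻².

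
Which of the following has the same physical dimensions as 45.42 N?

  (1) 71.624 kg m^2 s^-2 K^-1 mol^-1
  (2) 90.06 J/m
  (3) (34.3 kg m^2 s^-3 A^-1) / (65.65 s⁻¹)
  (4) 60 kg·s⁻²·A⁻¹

Reference: N = kg·m·s⁻².
Each option:
  (1) kg·m²·s⁻²·K⁻¹·mol⁻¹
  (2) J·m⁻¹ = N·m·m⁻¹ = kg·m·s⁻²  ← same
  (3) [kg·m²·s⁻³·A⁻¹] / [s⁻¹] = kg·m²·s⁻²·A⁻¹
  (4) kg·s⁻²·A⁻¹
Only (2) matches kg·m·s⁻².

(2)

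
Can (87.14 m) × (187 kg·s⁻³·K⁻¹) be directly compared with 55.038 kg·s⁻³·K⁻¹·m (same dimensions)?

Work out the base dimensions of each:
  (87.14 m) × (187 kg·s⁻³·K⁻¹):  [m] · [kg·s⁻³·K⁻¹] = kg·m·s⁻³·K⁻¹
  55.038 kg·s⁻³·K⁻¹·m:  kg·m·s⁻³·K⁻¹
Both are kg·m·s⁻³·K⁻¹, so they have the same dimensions and can be added.

Yes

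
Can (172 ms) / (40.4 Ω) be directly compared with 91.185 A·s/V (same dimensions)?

Yes

Work out the base dimensions of each:
  (172 ms) / (40.4 Ω):  [s] / [kg·m²·s⁻³·A⁻²] = kg⁻¹·m⁻²·s⁴·A²
  91.185 A·s/V:  A·s·V⁻¹ = A·s·(J·C⁻¹)⁻¹ = kg⁻¹·m⁻²·s⁴·A²
Both are kg⁻¹·m⁻²·s⁴·A², so they have the same dimensions and can be added.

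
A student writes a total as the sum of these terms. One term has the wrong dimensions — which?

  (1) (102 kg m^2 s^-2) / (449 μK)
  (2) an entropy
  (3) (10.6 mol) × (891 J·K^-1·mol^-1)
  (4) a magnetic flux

In SI base units:
  (1) [kg·m²·s⁻²] / [K] = kg·m²·s⁻²·K⁻¹
  (2) [entropy] = kg·m²·s⁻²·K⁻¹
  (3) [mol] · [kg·m²·s⁻²·K⁻¹·mol⁻¹] = kg·m²·s⁻²·K⁻¹
  (4) [magnetic flux] = kg·m²·s⁻²·A⁻¹
All reduce to kg·m²·s⁻²·K⁻¹ except (4), which is kg·m²·s⁻²·A⁻¹.

(4)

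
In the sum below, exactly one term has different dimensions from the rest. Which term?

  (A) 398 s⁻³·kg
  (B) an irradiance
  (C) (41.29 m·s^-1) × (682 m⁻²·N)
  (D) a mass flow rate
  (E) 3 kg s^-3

(D)

Work out the base dimensions of each:
  (A) kg·s⁻³
  (B) [irradiance] = kg·s⁻³
  (C) [m·s⁻¹] · [kg·m⁻¹·s⁻²] = kg·s⁻³
  (D) [mass flow rate] = kg·s⁻¹
  (E) kg·s⁻³
All reduce to kg·s⁻³ except (D), which is kg·s⁻¹.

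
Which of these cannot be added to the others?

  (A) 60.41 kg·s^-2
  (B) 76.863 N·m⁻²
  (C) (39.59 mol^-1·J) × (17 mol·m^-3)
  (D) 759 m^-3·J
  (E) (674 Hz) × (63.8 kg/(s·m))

(A)

Dimensions:
  (A) kg·s⁻²
  (B) N·m⁻² = kg·m·s⁻²·m⁻² = kg·m⁻¹·s⁻²
  (C) [kg·m²·s⁻²·mol⁻¹] · [m⁻³·mol] = kg·m⁻¹·s⁻²
  (D) J·m⁻³ = N·m·m⁻³ = kg·m⁻¹·s⁻²
  (E) [s⁻¹] · [kg·m⁻¹·s⁻¹] = kg·m⁻¹·s⁻²
All reduce to kg·m⁻¹·s⁻² except (A), which is kg·s⁻².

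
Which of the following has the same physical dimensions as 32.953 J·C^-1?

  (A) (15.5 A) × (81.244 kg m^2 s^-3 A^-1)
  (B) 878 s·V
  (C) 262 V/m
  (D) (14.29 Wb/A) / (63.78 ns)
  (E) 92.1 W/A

(E)

Reference: J·C⁻¹ = N·m·(s·A)⁻¹ = kg·m²·s⁻³·A⁻¹.
Each option:
  (A) [A] · [kg·m²·s⁻³·A⁻¹] = kg·m²·s⁻³
  (B) V·s = J·C⁻¹·s = kg·m²·s⁻²·A⁻¹
  (C) V·m⁻¹ = J·C⁻¹·m⁻¹ = kg·m·s⁻³·A⁻¹
  (D) [kg·m²·s⁻²·A⁻²] / [s] = kg·m²·s⁻³·A⁻²
  (E) W·A⁻¹ = J·s⁻¹·A⁻¹ = kg·m²·s⁻³·A⁻¹  ← same
Only (E) matches kg·m²·s⁻³·A⁻¹.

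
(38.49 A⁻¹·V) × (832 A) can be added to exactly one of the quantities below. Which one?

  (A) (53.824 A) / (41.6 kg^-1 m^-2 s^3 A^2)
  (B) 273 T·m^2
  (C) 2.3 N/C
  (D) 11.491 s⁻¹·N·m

(A)

Reference: [kg·m²·s⁻³·A⁻²] · [A] = kg·m²·s⁻³·A⁻¹.
Each option:
  (A) [A] / [kg⁻¹·m⁻²·s³·A²] = kg·m²·s⁻³·A⁻¹  ← same
  (B) T·m² = Wb·m⁻²·m² = kg·m²·s⁻²·A⁻¹
  (C) N·C⁻¹ = kg·m·s⁻²·(s·A)⁻¹ = kg·m·s⁻³·A⁻¹
  (D) N·m·s⁻¹ = kg·m·s⁻²·m·s⁻¹ = kg·m²·s⁻³
Only (A) matches kg·m²·s⁻³·A⁻¹.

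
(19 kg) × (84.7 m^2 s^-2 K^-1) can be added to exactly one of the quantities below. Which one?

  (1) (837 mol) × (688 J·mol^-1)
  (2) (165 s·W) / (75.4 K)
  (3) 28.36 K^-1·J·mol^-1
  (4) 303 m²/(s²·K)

(2)

Reference: [kg] · [m²·s⁻²·K⁻¹] = kg·m²·s⁻²·K⁻¹.
Each option:
  (1) [mol] · [kg·m²·s⁻²·mol⁻¹] = kg·m²·s⁻²
  (2) [kg·m²·s⁻²] / [K] = kg·m²·s⁻²·K⁻¹  ← same
  (3) J·mol⁻¹·K⁻¹ = N·m·mol⁻¹·K⁻¹ = kg·m²·s⁻²·K⁻¹·mol⁻¹
  (4) m²·s⁻²·K⁻¹
Only (2) matches kg·m²·s⁻²·K⁻¹.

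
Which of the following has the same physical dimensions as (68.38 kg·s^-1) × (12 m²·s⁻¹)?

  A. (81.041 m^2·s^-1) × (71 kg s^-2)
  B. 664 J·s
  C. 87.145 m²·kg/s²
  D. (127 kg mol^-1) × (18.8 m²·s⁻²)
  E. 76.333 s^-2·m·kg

C.

Reference: [kg·s⁻¹] · [m²·s⁻¹] = kg·m²·s⁻².
Each option:
  A. [m²·s⁻¹] · [kg·s⁻²] = kg·m²·s⁻³
  B. J·s = N·m·s = kg·m²·s⁻¹
  C. kg·m²·s⁻²  ← same
  D. [kg·mol⁻¹] · [m²·s⁻²] = kg·m²·s⁻²·mol⁻¹
  E. kg·m·s⁻²
Only C. matches kg·m²·s⁻².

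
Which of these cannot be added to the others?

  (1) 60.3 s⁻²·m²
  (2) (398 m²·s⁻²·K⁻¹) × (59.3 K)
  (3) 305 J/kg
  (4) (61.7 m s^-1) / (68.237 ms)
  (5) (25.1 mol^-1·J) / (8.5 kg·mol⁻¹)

Dimensions:
  (1) m²·s⁻²
  (2) [m²·s⁻²·K⁻¹] · [K] = m²·s⁻²
  (3) J·kg⁻¹ = N·m·kg⁻¹ = m²·s⁻²
  (4) [m·s⁻¹] / [s] = m·s⁻²
  (5) [kg·m²·s⁻²·mol⁻¹] / [kg·mol⁻¹] = m²·s⁻²
All reduce to m²·s⁻² except (4), which is m·s⁻².

(4)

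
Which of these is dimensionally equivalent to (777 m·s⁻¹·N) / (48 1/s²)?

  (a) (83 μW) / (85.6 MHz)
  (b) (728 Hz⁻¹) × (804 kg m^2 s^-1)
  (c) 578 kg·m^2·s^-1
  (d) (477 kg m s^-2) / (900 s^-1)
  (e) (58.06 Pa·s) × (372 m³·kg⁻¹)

Reference: [kg·m²·s⁻³] / [s⁻²] = kg·m²·s⁻¹.
Each option:
  (a) [kg·m²·s⁻³] / [s⁻¹] = kg·m²·s⁻²
  (b) [s] · [kg·m²·s⁻¹] = kg·m²
  (c) kg·m²·s⁻¹  ← same
  (d) [kg·m·s⁻²] / [s⁻¹] = kg·m·s⁻¹
  (e) [kg·m⁻¹·s⁻¹] · [kg⁻¹·m³] = m²·s⁻¹
Only (c) matches kg·m²·s⁻¹.

(c)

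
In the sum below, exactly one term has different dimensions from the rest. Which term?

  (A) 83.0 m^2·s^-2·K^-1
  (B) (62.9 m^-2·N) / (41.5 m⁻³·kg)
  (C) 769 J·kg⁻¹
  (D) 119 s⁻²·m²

Work out the base dimensions of each:
  (A) m²·s⁻²·K⁻¹
  (B) [kg·m⁻¹·s⁻²] / [kg·m⁻³] = m²·s⁻²
  (C) J·kg⁻¹ = N·m·kg⁻¹ = m²·s⁻²
  (D) m²·s⁻²
All reduce to m²·s⁻² except (A), which is m²·s⁻²·K⁻¹.

(A)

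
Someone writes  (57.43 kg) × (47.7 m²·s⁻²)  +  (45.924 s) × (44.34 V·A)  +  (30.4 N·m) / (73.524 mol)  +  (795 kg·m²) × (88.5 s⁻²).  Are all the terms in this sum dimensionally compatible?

No

Work out the base dimensions of each:
  (57.43 kg) × (47.7 m²·s⁻²):  [kg] · [m²·s⁻²] = kg·m²·s⁻²
  (45.924 s) × (44.34 V·A):  [s] · [kg·m²·s⁻³] = kg·m²·s⁻²
  (30.4 N·m) / (73.524 mol):  [kg·m²·s⁻²] / [mol] = kg·m²·s⁻²·mol⁻¹
  (795 kg·m²) × (88.5 s⁻²):  [kg·m²] · [s⁻²] = kg·m²·s⁻²
The terms do not share a single dimension (kg·m²·s⁻² vs kg·m²·s⁻²·mol⁻¹).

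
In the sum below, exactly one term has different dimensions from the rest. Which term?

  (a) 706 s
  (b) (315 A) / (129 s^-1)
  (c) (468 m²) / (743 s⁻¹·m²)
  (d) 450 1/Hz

Reduce each to base SI dimensions:
  (a) s
  (b) [A] / [s⁻¹] = s·A
  (c) [m²] / [m²·s⁻¹] = s
  (d) Hz⁻¹ = (s⁻¹)⁻¹ = s
All reduce to s except (b), which is s·A.

(b)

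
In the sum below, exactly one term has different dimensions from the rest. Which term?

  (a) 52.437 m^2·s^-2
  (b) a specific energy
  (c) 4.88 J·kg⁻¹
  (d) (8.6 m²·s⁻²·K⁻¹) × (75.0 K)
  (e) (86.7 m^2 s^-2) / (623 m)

(e)

Dimensions:
  (a) m²·s⁻²
  (b) [specific energy] = m²·s⁻²
  (c) J·kg⁻¹ = N·m·kg⁻¹ = m²·s⁻²
  (d) [m²·s⁻²·K⁻¹] · [K] = m²·s⁻²
  (e) [m²·s⁻²] / [m] = m·s⁻²
All reduce to m²·s⁻² except (e), which is m·s⁻².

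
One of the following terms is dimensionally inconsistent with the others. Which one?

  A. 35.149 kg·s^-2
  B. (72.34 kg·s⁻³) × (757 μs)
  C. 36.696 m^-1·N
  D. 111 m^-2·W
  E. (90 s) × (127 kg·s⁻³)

Expand each in SI base units:
  A. kg·s⁻²
  B. [kg·s⁻³] · [s] = kg·s⁻²
  C. N·m⁻¹ = kg·m·s⁻²·m⁻¹ = kg·s⁻²
  D. W·m⁻² = J·s⁻¹·m⁻² = kg·s⁻³
  E. [s] · [kg·s⁻³] = kg·s⁻²
All reduce to kg·s⁻² except D., which is kg·s⁻³.

D.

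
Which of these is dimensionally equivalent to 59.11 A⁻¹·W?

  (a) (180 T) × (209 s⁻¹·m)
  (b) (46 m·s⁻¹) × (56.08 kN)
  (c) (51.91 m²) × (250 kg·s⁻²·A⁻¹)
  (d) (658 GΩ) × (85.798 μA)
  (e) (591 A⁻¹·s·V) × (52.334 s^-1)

Reference: W·A⁻¹ = J·s⁻¹·A⁻¹ = kg·m²·s⁻³·A⁻¹.
Each option:
  (a) [kg·s⁻²·A⁻¹] · [m·s⁻¹] = kg·m·s⁻³·A⁻¹
  (b) [m·s⁻¹] · [kg·m·s⁻²] = kg·m²·s⁻³
  (c) [m²] · [kg·s⁻²·A⁻¹] = kg·m²·s⁻²·A⁻¹
  (d) [kg·m²·s⁻³·A⁻²] · [A] = kg·m²·s⁻³·A⁻¹  ← same
  (e) [kg·m²·s⁻²·A⁻²] · [s⁻¹] = kg·m²·s⁻³·A⁻²
Only (d) matches kg·m²·s⁻³·A⁻¹.

(d)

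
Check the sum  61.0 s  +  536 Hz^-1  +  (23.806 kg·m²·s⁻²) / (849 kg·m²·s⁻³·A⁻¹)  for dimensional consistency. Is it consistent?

Expand each in SI base units:
  61.0 s:  s
  536 Hz^-1:  Hz⁻¹ = (s⁻¹)⁻¹ = s
  (23.806 kg·m²·s⁻²) / (849 kg·m²·s⁻³·A⁻¹):  [kg·m²·s⁻²] / [kg·m²·s⁻³·A⁻¹] = s·A
The terms do not share a single dimension (s vs s·A).

No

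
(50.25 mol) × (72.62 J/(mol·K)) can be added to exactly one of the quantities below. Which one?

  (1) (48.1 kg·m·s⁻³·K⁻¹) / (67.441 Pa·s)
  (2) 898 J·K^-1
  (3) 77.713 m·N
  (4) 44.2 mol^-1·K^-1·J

(2)

Reference: [mol] · [kg·m²·s⁻²·K⁻¹·mol⁻¹] = kg·m²·s⁻²·K⁻¹.
Each option:
  (1) [kg·m·s⁻³·K⁻¹] / [kg·m⁻¹·s⁻¹] = m²·s⁻²·K⁻¹
  (2) J·K⁻¹ = N·m·K⁻¹ = kg·m²·s⁻²·K⁻¹  ← same
  (3) N·m = kg·m·s⁻²·m = kg·m²·s⁻²
  (4) J·mol⁻¹·K⁻¹ = N·m·mol⁻¹·K⁻¹ = kg·m²·s⁻²·K⁻¹·mol⁻¹
Only (2) matches kg·m²·s⁻²·K⁻¹.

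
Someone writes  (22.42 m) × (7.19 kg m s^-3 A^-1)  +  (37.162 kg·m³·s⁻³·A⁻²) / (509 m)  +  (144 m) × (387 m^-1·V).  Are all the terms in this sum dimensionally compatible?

Expand each in SI base units:
  (22.42 m) × (7.19 kg m s^-3 A^-1):  [m] · [kg·m·s⁻³·A⁻¹] = kg·m²·s⁻³·A⁻¹
  (37.162 kg·m³·s⁻³·A⁻²) / (509 m):  [kg·m³·s⁻³·A⁻²] / [m] = kg·m²·s⁻³·A⁻²
  (144 m) × (387 m^-1·V):  [m] · [kg·m·s⁻³·A⁻¹] = kg·m²·s⁻³·A⁻¹
The terms do not share a single dimension (kg·m²·s⁻³·A⁻² vs kg·m²·s⁻³·A⁻¹).

No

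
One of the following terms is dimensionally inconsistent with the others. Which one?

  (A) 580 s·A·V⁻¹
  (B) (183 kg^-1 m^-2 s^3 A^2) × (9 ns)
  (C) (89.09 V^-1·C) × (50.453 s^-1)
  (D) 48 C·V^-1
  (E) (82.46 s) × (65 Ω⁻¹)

Dimensions:
  (A) A·s·V⁻¹ = A·s·(J·C⁻¹)⁻¹ = kg⁻¹·m⁻²·s⁴·A²
  (B) [kg⁻¹·m⁻²·s³·A²] · [s] = kg⁻¹·m⁻²·s⁴·A²
  (C) [kg⁻¹·m⁻²·s⁴·A²] · [s⁻¹] = kg⁻¹·m⁻²·s³·A²
  (D) C·V⁻¹ = s·A·(J·C⁻¹)⁻¹ = kg⁻¹·m⁻²·s⁴·A²
  (E) [s] · [kg⁻¹·m⁻²·s³·A²] = kg⁻¹·m⁻²·s⁴·A²
All reduce to kg⁻¹·m⁻²·s⁴·A² except (C), which is kg⁻¹·m⁻²·s³·A².

(C)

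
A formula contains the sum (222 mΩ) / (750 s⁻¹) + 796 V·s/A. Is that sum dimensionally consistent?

Expand each in SI base units:
  (222 mΩ) / (750 s⁻¹):  [kg·m²·s⁻³·A⁻²] / [s⁻¹] = kg·m²·s⁻²·A⁻²
  796 V·s/A:  V·s·A⁻¹ = J·C⁻¹·s·A⁻¹ = kg·m²·s⁻²·A⁻²
Both are kg·m²·s⁻²·A⁻², so they have the same dimensions and can be added.

Yes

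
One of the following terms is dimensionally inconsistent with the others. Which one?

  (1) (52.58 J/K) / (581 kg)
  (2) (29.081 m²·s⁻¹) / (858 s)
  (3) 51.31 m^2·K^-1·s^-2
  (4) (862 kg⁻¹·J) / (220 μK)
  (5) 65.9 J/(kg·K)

In SI base units:
  (1) [kg·m²·s⁻²·K⁻¹] / [kg] = m²·s⁻²·K⁻¹
  (2) [m²·s⁻¹] / [s] = m²·s⁻²
  (3) m²·s⁻²·K⁻¹
  (4) [m²·s⁻²] / [K] = m²·s⁻²·K⁻¹
  (5) J·kg⁻¹·K⁻¹ = N·m·kg⁻¹·K⁻¹ = m²·s⁻²·K⁻¹
All reduce to m²·s⁻²·K⁻¹ except (2), which is m²·s⁻².

(2)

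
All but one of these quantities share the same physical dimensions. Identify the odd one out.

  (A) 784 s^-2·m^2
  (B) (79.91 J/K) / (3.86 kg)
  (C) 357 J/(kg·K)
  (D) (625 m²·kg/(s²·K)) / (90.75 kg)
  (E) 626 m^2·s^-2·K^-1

(A)

In SI base units:
  (A) m²·s⁻²
  (B) [kg·m²·s⁻²·K⁻¹] / [kg] = m²·s⁻²·K⁻¹
  (C) J·kg⁻¹·K⁻¹ = N·m·kg⁻¹·K⁻¹ = m²·s⁻²·K⁻¹
  (D) [kg·m²·s⁻²·K⁻¹] / [kg] = m²·s⁻²·K⁻¹
  (E) m²·s⁻²·K⁻¹
All reduce to m²·s⁻²·K⁻¹ except (A), which is m²·s⁻².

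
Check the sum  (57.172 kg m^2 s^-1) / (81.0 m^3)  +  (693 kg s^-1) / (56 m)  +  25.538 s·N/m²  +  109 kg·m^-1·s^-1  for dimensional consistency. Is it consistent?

In SI base units:
  (57.172 kg m^2 s^-1) / (81.0 m^3):  [kg·m²·s⁻¹] / [m³] = kg·m⁻¹·s⁻¹
  (693 kg s^-1) / (56 m):  [kg·s⁻¹] / [m] = kg·m⁻¹·s⁻¹
  25.538 s·N/m²:  N·s·m⁻² = kg·m·s⁻²·s·m⁻² = kg·m⁻¹·s⁻¹
  109 kg·m^-1·s^-1:  kg·m⁻¹·s⁻¹
Every term reduces to kg·m⁻¹·s⁻¹.

Yes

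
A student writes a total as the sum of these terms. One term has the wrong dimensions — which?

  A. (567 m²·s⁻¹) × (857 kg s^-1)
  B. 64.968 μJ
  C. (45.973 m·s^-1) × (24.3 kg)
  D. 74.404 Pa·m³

Work out the base dimensions of each:
  A. [m²·s⁻¹] · [kg·s⁻¹] = kg·m²·s⁻²
  B. J = N·m = kg·m²·s⁻²
  C. [m·s⁻¹] · [kg] = kg·m·s⁻¹
  D. Pa·m³ = N·m⁻²·m³ = kg·m²·s⁻²
All reduce to kg·m²·s⁻² except C., which is kg·m·s⁻¹.

C.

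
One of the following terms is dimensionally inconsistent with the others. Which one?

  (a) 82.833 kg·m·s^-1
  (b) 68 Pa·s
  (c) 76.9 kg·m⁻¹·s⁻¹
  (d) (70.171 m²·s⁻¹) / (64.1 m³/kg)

(a)

Expand each in SI base units:
  (a) kg·m·s⁻¹
  (b) Pa·s = N·m⁻²·s = kg·m⁻¹·s⁻¹
  (c) kg·m⁻¹·s⁻¹
  (d) [m²·s⁻¹] / [kg⁻¹·m³] = kg·m⁻¹·s⁻¹
All reduce to kg·m⁻¹·s⁻¹ except (a), which is kg·m·s⁻¹.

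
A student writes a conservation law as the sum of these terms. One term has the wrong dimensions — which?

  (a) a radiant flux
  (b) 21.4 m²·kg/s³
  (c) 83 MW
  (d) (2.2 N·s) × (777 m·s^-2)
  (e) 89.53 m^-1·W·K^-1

Work out the base dimensions of each:
  (a) [radiant flux] = kg·m²·s⁻³
  (b) kg·m²·s⁻³
  (c) W = J·s⁻¹ = kg·m²·s⁻³
  (d) [kg·m·s⁻¹] · [m·s⁻²] = kg·m²·s⁻³
  (e) W·m⁻¹·K⁻¹ = J·s⁻¹·m⁻¹·K⁻¹ = kg·m·s⁻³·K⁻¹
All reduce to kg·m²·s⁻³ except (e), which is kg·m·s⁻³·K⁻¹.

(e)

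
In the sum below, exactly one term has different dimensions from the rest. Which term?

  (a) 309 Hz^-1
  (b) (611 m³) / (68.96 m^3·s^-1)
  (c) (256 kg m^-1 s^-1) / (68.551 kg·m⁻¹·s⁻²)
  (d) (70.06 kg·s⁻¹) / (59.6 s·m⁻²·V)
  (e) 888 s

(d)

Work out the base dimensions of each:
  (a) Hz⁻¹ = (s⁻¹)⁻¹ = s
  (b) [m³] / [m³·s⁻¹] = s
  (c) [kg·m⁻¹·s⁻¹] / [kg·m⁻¹·s⁻²] = s
  (d) [kg·s⁻¹] / [kg·s⁻²·A⁻¹] = s·A
  (e) s
All reduce to s except (d), which is s·A.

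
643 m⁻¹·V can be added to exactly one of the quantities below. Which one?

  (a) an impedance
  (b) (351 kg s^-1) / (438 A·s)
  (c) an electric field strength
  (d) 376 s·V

Reference: V·m⁻¹ = J·C⁻¹·m⁻¹ = kg·m·s⁻³·A⁻¹.
Each option:
  (a) [impedance] = kg·m²·s⁻³·A⁻²
  (b) [kg·s⁻¹] / [s·A] = kg·s⁻²·A⁻¹
  (c) [electric field strength] = kg·m·s⁻³·A⁻¹  ← same
  (d) V·s = J·C⁻¹·s = kg·m²·s⁻²·A⁻¹
Only (c) matches kg·m·s⁻³·A⁻¹.

(c)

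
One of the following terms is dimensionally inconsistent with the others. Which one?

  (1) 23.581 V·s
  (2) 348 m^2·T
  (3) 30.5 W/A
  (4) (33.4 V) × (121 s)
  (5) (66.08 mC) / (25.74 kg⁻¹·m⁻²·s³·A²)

In SI base units:
  (1) V·s = J·C⁻¹·s = kg·m²·s⁻²·A⁻¹
  (2) T·m² = Wb·m⁻²·m² = kg·m²·s⁻²·A⁻¹
  (3) W·A⁻¹ = J·s⁻¹·A⁻¹ = kg·m²·s⁻³·A⁻¹
  (4) [kg·m²·s⁻³·A⁻¹] · [s] = kg·m²·s⁻²·A⁻¹
  (5) [s·A] / [kg⁻¹·m⁻²·s³·A²] = kg·m²·s⁻²·A⁻¹
All reduce to kg·m²·s⁻²·A⁻¹ except (3), which is kg·m²·s⁻³·A⁻¹.

(3)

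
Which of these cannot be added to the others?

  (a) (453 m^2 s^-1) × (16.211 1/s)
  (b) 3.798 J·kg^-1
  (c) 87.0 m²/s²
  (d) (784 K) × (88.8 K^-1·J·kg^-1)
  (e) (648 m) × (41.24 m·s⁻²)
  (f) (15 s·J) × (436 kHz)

(f)

Work out the base dimensions of each:
  (a) [m²·s⁻¹] · [s⁻¹] = m²·s⁻²
  (b) J·kg⁻¹ = N·m·kg⁻¹ = m²·s⁻²
  (c) m²·s⁻²
  (d) [K] · [m²·s⁻²·K⁻¹] = m²·s⁻²
  (e) [m] · [m·s⁻²] = m²·s⁻²
  (f) [kg·m²·s⁻¹] · [s⁻¹] = kg·m²·s⁻²
All reduce to m²·s⁻² except (f), which is kg·m²·s⁻².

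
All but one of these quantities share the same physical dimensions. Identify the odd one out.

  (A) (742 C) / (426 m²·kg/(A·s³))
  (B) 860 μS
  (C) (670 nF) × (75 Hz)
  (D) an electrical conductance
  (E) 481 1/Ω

(A)

Work out the base dimensions of each:
  (A) [s·A] / [kg·m²·s⁻³·A⁻¹] = kg⁻¹·m⁻²·s⁴·A²
  (B) S = Ω⁻¹ = kg⁻¹·m⁻²·s³·A²
  (C) [kg⁻¹·m⁻²·s⁴·A²] · [s⁻¹] = kg⁻¹·m⁻²·s³·A²
  (D) [electrical conductance] = kg⁻¹·m⁻²·s³·A²
  (E) Ω⁻¹ = (V·A⁻¹)⁻¹ = kg⁻¹·m⁻²·s³·A²
All reduce to kg⁻¹·m⁻²·s³·A² except (A), which is kg⁻¹·m⁻²·s⁴·A².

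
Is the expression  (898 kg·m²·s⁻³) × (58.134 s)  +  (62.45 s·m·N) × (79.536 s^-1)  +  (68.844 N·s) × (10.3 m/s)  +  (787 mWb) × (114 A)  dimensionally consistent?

Yes

Expand each in SI base units:
  (898 kg·m²·s⁻³) × (58.134 s):  [kg·m²·s⁻³] · [s] = kg·m²·s⁻²
  (62.45 s·m·N) × (79.536 s^-1):  [kg·m²·s⁻¹] · [s⁻¹] = kg·m²·s⁻²
  (68.844 N·s) × (10.3 m/s):  [kg·m·s⁻¹] · [m·s⁻¹] = kg·m²·s⁻²
  (787 mWb) × (114 A):  [kg·m²·s⁻²·A⁻¹] · [A] = kg·m²·s⁻²
Every term reduces to kg·m²·s⁻².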